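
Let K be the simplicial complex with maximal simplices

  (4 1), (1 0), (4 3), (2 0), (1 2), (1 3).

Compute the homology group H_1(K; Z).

Take the total order 0 < 1 < 2 < 3 < 4 on the vertex set. Then K (dimension 1) consists of the simplices:

  0-simplices (5): [0], [1], [2], [3], [4]
  1-simplices (6): [0,1], [0,2], [1,2], [1,3], [1,4], [3,4]

Hence C_0 ≅ Z^5, C_1 ≅ Z^6.

The boundary map ∂_1: C_1 → C_0 is given by ∂[p,q] = [q] − [p]. For instance
  ∂[3,4] = [4] − [3].
The 5×6 boundary matrix has rank 4 and Smith normal form diag(1,1,1,1).

Reading off H_k = ker ∂_k / im ∂_{k+1}:

  H_1: rank ker ∂_1 − rank ∂_2 = (6 − 4) − 0 = 2, and there is no ∂_2, so H_1 ≅ Z^2.

H_1 = Z^2.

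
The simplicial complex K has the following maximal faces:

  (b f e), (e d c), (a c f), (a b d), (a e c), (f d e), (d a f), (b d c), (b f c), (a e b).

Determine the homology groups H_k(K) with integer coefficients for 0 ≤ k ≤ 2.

H_0 = Z,  H_1 = Z/2,  H_2 = 0.

Take the total order a < b < c < d < e < f on the vertex set. Then K (dimension 2) consists of the simplices:

  0-simplices (6): a, b, c, d, e, f
  1-simplices (15): ab, ac, ad, ae, af, bc, bd, be, bf, cd, ce, cf, de, df, ef
  2-simplices (10): abd, abe, ace, acf, adf, bcd, bcf, bef, cde, def

Hence C_0 ≅ Z^6, C_1 ≅ Z^15, C_2 ≅ Z^10.

∂_1: C_1 → C_0 is given by ∂[p,q] = [q] − [p].
The 6×15 boundary matrix has rank 5 and Smith normal form diag(1,1,1,1,1).

∂_2: C_2 → C_1 maps a triangle to the signed sum of its edges. For instance
  ∂bcd = cd − bd + bc,
  ∂bcf = cf − bf + bc.
The 15×10 boundary matrix has rank 10 and Smith normal form diag(1,1,1,1,1,1,1,1,1,2).

Computing H_k = (kernel of ∂_k) / (image of ∂_{k+1}):

  H_0: rank C_0 − rank ∂_1 = 6 − 5 = 1, and the invariant factors of ∂_1 are all 1, so H_0 ≅ Z.
  H_1: rank ker ∂_1 − rank ∂_2 = (15 − 5) − 10 = 0, and ∂_2 has invariant factor 2 > 1, so H_1 ≅ Z/2.
  H_2: rank ker ∂_2 − rank ∂_3 = (10 − 10) − 0 = 0, and there is no ∂_3, so H_2 ≅ 0.

As a check, the Euler characteristic is 6 − 15 + 10 = 1, which agrees with 1 − 0 + 0 = 1.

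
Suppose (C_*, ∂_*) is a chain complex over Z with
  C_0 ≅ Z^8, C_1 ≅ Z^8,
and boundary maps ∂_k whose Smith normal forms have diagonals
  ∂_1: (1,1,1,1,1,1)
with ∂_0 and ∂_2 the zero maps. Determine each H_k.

H_0 ≅ Z^2,  H_1 ≅ Z^2.

H_0: b_0 = 8 − 0 − 6 = 2; torsion from ∂_1 factors > 1: none. So H_0 ≅ Z^2.
H_1: b_1 = 8 − 6 − 0 = 2; torsion from ∂_2 factors > 1: none. So H_1 ≅ Z^2.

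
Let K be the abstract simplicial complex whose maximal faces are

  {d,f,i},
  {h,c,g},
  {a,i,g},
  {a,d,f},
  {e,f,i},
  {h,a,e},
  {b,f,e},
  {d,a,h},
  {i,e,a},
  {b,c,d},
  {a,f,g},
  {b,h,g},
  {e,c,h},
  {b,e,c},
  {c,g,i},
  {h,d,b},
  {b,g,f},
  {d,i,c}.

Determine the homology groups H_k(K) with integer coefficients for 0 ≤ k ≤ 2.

Take the total order a < b < c < d < e < f < g < h < i on the vertex set. Then K (dimension 2) consists of the simplices:

  0-simplices (9): a, b, c, d, e, f, g, h, i
  1-simplices (27): ad, ae, af, ag, ah, ai, bc, bd, be, bf, bg, bh, cd, ce, cg, ch, ci, df, dh, di, ef, eh, ei, fg, fi, gh, gi
  2-simplices (18): adf, adh, aeh, aei, afg, agi, bcd, bce, bdh, bef, bfg, bgh, cdi, ceh, cgh, cgi, dfi, efi

Hence C_0 ≅ Z^9, C_1 ≅ Z^27, C_2 ≅ Z^18.

∂_1: C_1 → C_0 maps an edge to its endpoints' difference, ∂[p,q] = q − p.
The 9×27 boundary matrix has rank 8 and Smith normal form diag(1,1,1,1,1,1,1,1).

Boundary ∂_2: C_2 → C_1 sends each 2-simplex [p,q,r] to [q,r] − [p,r] + [p,q]. For instance
  ∂aei = ei − ai + ae,
  ∂ceh = eh − ch + ce.
The 27×18 boundary matrix has rank 18 and Smith normal form diag(1,1,1,1,1,1,1,1,1,1,1,1,1,1,1,1,1,2).

From H_k ≅ ker(∂_k) / im(∂_{k+1}) we obtain:

  H_0: rank C_0 − rank ∂_1 = 9 − 8 = 1, and the invariant factors of ∂_1 are all 1, so H_0 = Z.
  H_1: rank ker ∂_1 − rank ∂_2 = (27 − 8) − 18 = 1, and ∂_2 has invariant factor 2 > 1, so H_1 = Z ⊕ Z/2Z.
  H_2: rank ker ∂_2 − rank ∂_3 = (18 − 18) − 0 = 0, and there is no ∂_3, so H_2 = 0.

H_0 = Z,  H_1 = Z ⊕ Z/2Z,  H_2 = 0.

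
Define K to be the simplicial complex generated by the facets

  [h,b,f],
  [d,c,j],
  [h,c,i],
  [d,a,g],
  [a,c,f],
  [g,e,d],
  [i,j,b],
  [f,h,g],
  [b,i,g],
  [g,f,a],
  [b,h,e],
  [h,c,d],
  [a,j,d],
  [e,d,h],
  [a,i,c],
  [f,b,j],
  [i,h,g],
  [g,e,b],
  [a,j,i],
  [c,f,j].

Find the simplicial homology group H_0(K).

We work with the vertex ordering a < b < c < d < e < f < g < h < i < j. The simplices of K, each written with vertices in increasing order, are:

  0-simplices (10): a, b, c, d, e, f, g, h, i, j
  1-simplices (30): ac, ad, af, ag, ai, aj, be, bf, bg, bh, bi, bj, cd, cf, ch, ci, cj, de, dg, dh, dj, eg, eh, fg, fh, fj, gh, gi, hi, ij
  2-simplices (20): acf, aci, adg, adj, afg, aij, beg, beh, bfh, bfj, bgi, bij, cdh, cdj, cfj, chi, deg, deh, fgh, ghi

giving chain groups C_0 ≅ Z^10, C_1 ≅ Z^30, C_2 ≅ Z^20.

∂_1: C_1 → C_0 maps an edge to its endpoints' difference, ∂[p,q] = q − p. For instance
  ∂gh = h − g.
The 10×30 boundary matrix has rank 9 and Smith normal form diag(1,1,1,1,1,1,1,1,1).

∂_2: C_2 → C_1 sends each 2-simplex [p,q,r] to [q,r] − [p,r] + [p,q]. For instance
  ∂fgh = gh − fh + fg,
  ∂bfh = fh − bh + bf.
The 30×20 boundary matrix has rank 20 and Smith normal form diag(1,1,1,1,1,1,1,1,1,1,1,1,1,1,1,1,1,1,1,2).

Reading off H_k = ker ∂_k / im ∂_{k+1}:

  H_0: rank C_0 − rank ∂_1 = 10 − 9 = 1, and the invariant factors of ∂_1 are all 1, so H_0 ≅ Z.

(K is a triangulation of the Klein bottle.)

H_0 = Z.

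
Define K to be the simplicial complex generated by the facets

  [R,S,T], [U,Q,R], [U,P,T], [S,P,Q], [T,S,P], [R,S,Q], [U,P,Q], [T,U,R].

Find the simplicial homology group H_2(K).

H_2 ≅ Z.

Fix the vertex order P < Q < R < S < T < U and write every simplex with vertices in increasing order. Then dim K = 2 and the simplices of K are:

  0-simplices (6): P, Q, R, S, T, U
  1-simplices (12): PQ, PS, PT, PU, QR, QS, QU, RS, RT, RU, ST, TU
  2-simplices (8): PQS, PQU, PST, PTU, QRS, QRU, RST, RTU

giving chain groups C_0 ≅ Z^6, C_1 ≅ Z^12, C_2 ≅ Z^8.

The boundary map ∂_1: C_1 → C_0 sends each edge [p,q] (with p < q) to q − p. For instance
  ∂PT = T − P.
This gives a 6×12 integer matrix of rank 5; reducing to Smith normal form yields diagonal entries (1,1,1,1,1).

∂_2: C_2 → C_1 acts by ∂[p,q,r] = [q,r] − [p,r] + [p,q]. For instance
  ∂PST = ST − PT + PS,
  ∂QRS = RS − QS + QR.
The 12×8 boundary matrix has rank 7 and Smith normal form diag(1,1,1,1,1,1,1).

Computing H_k = (kernel of ∂_k) / (image of ∂_{k+1}):

  H_2: rank ker ∂_2 − rank ∂_3 = (8 − 7) − 0 = 1, and there is no ∂_3, so H_2 = Z.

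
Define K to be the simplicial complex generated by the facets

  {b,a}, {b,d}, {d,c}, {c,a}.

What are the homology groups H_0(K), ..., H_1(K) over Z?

Fix the vertex order a < b < c < d and write every simplex with vertices in increasing order. Then dim K = 1 and the simplices of K are:

  0-simplices (4): a, b, c, d
  1-simplices (4): ab, ac, bd, cd

Hence C_0 ≅ Z^4, C_1 ≅ Z^4.

Boundary ∂_1: C_1 → C_0 sends each edge [p,q] (with p < q) to q − p. For instance
  ∂bd = d − b.
The 4×4 boundary matrix has rank 3 and Smith normal form diag(1,1,1).

Reading off H_k = ker ∂_k / im ∂_{k+1}:

  H_0: rank C_0 − rank ∂_1 = 4 − 3 = 1, and the invariant factors of ∂_1 are all 1, so H_0 ≅ Z.
  H_1: rank ker ∂_1 − rank ∂_2 = (4 − 3) − 0 = 1, and there is no ∂_2, so H_1 ≅ Z.

H_0 = Z,  H_1 = Z.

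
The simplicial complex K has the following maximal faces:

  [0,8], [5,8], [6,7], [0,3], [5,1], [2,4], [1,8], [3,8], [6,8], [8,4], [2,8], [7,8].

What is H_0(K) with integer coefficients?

H_0 = Z.

K has 9 vertices, 12 edges.
rank ∂_0 = 0, rank ∂_1 = 8 ⇒ b_0 = 9 − 0 − 8 = 1; all invariant factors of ∂_1 are 1 so no torsion. So H_0 = Z.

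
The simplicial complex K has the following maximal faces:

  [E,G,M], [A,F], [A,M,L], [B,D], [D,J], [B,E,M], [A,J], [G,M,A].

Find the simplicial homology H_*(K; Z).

Take the total order A < B < D < E < F < G < J < L < M on the vertex set. Then K (dimension 2) consists of the simplices:

  0-simplices (9): A, B, D, E, F, G, J, L, M
  1-simplices (13): AF, AG, AJ, AL, AM, BD, BE, BM, DJ, EG, EM, GM, LM
  2-simplices (4): AGM, ALM, BEM, EGM

so the chain groups are C_0 ≅ Z^9, C_1 ≅ Z^13, C_2 ≅ Z^4.

∂_1: C_1 → C_0 is given by ∂[p,q] = [q] − [p].
The resulting 9×13 matrix has rank 8, and its Smith normal form has invariant factors (1,1,1,1,1,1,1,1).

The boundary map ∂_2: C_2 → C_1 sends each 2-simplex [p,q,r] to [q,r] − [p,r] + [p,q]. For instance
  ∂EGM = GM − EM + EG,
  ∂BEM = EM − BM + BE.
The resulting 13×4 matrix has rank 4, and its Smith normal form has invariant factors (1,1,1,1).

Now H_k = ker ∂_k / im ∂_{k+1}, so:

  H_0: rank C_0 − rank ∂_1 = 9 − 8 = 1, and the invariant factors of ∂_1 are all 1, so H_0 ≅ Z.
  H_1: rank ker ∂_1 − rank ∂_2 = (13 − 8) − 4 = 1, and the invariant factors of ∂_2 are all 1, so H_1 ≅ Z.
  H_2: rank ker ∂_2 − rank ∂_3 = (4 − 4) − 0 = 0, and there is no ∂_3, so H_2 ≅ 0.

H_0 = Z,  H_1 = Z,  H_2 = 0.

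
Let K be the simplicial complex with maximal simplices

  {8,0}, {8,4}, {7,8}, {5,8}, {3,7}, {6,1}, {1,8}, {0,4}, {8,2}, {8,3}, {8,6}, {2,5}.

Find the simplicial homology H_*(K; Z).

H_0 ≅ Z,  H_1 ≅ Z^4.

K has 9 vertices, 12 edges.
rank ∂_0 = 0, rank ∂_1 = 8 ⇒ b_0 = 9 − 0 − 8 = 1; all invariant factors of ∂_1 are 1 so no torsion. So H_0 ≅ Z.
rank ∂_1 = 8, rank ∂_2 = 0 ⇒ b_1 = 12 − 8 − 0 = 4. So H_1 ≅ Z^4.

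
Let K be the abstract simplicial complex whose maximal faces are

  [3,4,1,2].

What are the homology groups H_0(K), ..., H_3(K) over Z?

Fix the vertex order 1 < 2 < 3 < 4 and write every simplex with vertices in increasing order. Then dim K = 3 and the simplices of K are:

  0-simplices (4): [1], [2], [3], [4]
  1-simplices (6): [1,2], [1,3], [1,4], [2,3], [2,4], [3,4]
  2-simplices (4): [1,2,3], [1,2,4], [1,3,4], [2,3,4]
  3-simplices (1): [1,2,3,4]

so the chain groups are C_0 ≅ Z^4, C_1 ≅ Z^6, C_2 ≅ Z^4, C_3 ≅ Z^1.

∂_1: C_1 → C_0 sends each edge [p,q] (with p < q) to q − p. For instance
  ∂[3,4] = [4] − [3].
The resulting 4×6 matrix has rank 3, and its Smith normal form has invariant factors (1,1,1).

∂_2: C_2 → C_1 maps a triangle to the signed sum of its edges. For instance
  ∂[2,3,4] = [3,4] − [2,4] + [2,3],
  ∂[1,2,4] = [2,4] − [1,4] + [1,2].
This gives a 6×4 integer matrix of rank 3; reducing to Smith normal form yields diagonal entries (1,1,1).

∂_3: C_3 → C_2 sends each 3-simplex σ to the alternating sum Σ_i (−1)^i (σ with its i-th vertex removed). For instance
  ∂[1,2,3,4] = [2,3,4] − [1,3,4] + [1,2,4] − [1,2,3].
This gives a 4×1 integer matrix of rank 1; reducing to Smith normal form yields diagonal entries (1).

Now H_k = ker ∂_k / im ∂_{k+1}, so:

  H_0: rank C_0 − rank ∂_1 = 4 − 3 = 1, and the invariant factors of ∂_1 are all 1, so H_0 ≅ Z.
  H_1: rank ker ∂_1 − rank ∂_2 = (6 − 3) − 3 = 0, and the invariant factors of ∂_2 are all 1, so H_1 ≅ 0.
  H_2: rank ker ∂_2 − rank ∂_3 = (4 − 3) − 1 = 0, and the invariant factors of ∂_3 are all 1, so H_2 ≅ 0.
  H_3: rank ker ∂_3 − rank ∂_4 = (1 − 1) − 0 = 0, and there is no ∂_4, so H_3 ≅ 0.

H_0 = Z,  H_1 = 0,  H_2 = 0,  H_3 = 0.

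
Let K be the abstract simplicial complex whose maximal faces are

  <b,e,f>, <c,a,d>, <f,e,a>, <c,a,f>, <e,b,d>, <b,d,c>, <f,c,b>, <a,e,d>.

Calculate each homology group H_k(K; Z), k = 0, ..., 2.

Order the vertices as a < b < c < d < e < f. Listing each simplex with vertices in this order, K has dimension 2 with simplices:

  0-simplices (6): a, b, c, d, e, f
  1-simplices (12): ac, ad, ae, af, bc, bd, be, bf, cd, cf, de, ef
  2-simplices (8): acd, acf, ade, aef, bcd, bcf, bde, bef

so the chain groups are C_0 ≅ Z^6, C_1 ≅ Z^12, C_2 ≅ Z^8.

∂_1: C_1 → C_0 sends each edge [p,q] (with p < q) to q − p.
The 6×12 boundary matrix has rank 5 and Smith normal form diag(1,1,1,1,1).

The boundary map ∂_2: C_2 → C_1 maps a triangle to the signed sum of its edges. For instance
  ∂bcd = cd − bd + bc,
  ∂ade = de − ae + ad.
The resulting 12×8 matrix has rank 7, and its Smith normal form has invariant factors (1,1,1,1,1,1,1).

Now H_k = ker ∂_k / im ∂_{k+1}, so:

  H_0: rank C_0 − rank ∂_1 = 6 − 5 = 1, and the invariant factors of ∂_1 are all 1, so H_0 = Z.
  H_1: rank ker ∂_1 − rank ∂_2 = (12 − 5) − 7 = 0, and the invariant factors of ∂_2 are all 1, so H_1 = 0.
  H_2: rank ker ∂_2 − rank ∂_3 = (8 − 7) − 0 = 1, and there is no ∂_3, so H_2 = Z.

H_0 ≅ Z,  H_1 = 0,  H_2 ≅ Z.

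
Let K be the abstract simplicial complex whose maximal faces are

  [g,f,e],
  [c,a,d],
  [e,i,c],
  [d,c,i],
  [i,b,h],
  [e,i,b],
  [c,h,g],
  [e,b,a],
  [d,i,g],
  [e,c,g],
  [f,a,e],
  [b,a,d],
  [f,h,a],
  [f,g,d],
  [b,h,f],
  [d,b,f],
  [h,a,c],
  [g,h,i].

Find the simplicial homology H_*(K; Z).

We work with the vertex ordering a < b < c < d < e < f < g < h < i. The simplices of K, each written with vertices in increasing order, are:

  0-simplices (9): a, b, c, d, e, f, g, h, i
  1-simplices (27): ab, ac, ad, ae, af, ah, bd, be, bf, bh, bi, cd, ce, cg, ch, ci, df, dg, di, ef, eg, ei, fg, fh, gh, gi, hi
  2-simplices (18): abd, abe, acd, ach, aef, afh, bdf, bei, bfh, bhi, cdi, ceg, cei, cgh, dfg, dgi, efg, ghi

so the chain groups are C_0 ≅ Z^9, C_1 ≅ Z^27, C_2 ≅ Z^18.

∂_1: C_1 → C_0 maps an edge to its endpoints' difference, ∂[p,q] = q − p. For instance
  ∂hi = i − h.
As a 9×27 matrix over Z this has rank 8, with invariant factors (1,1,1,1,1,1,1,1).

The boundary map ∂_2: C_2 → C_1 acts by ∂[p,q,r] = [q,r] − [p,r] + [p,q]. For instance
  ∂bei = ei − bi + be,
  ∂bhi = hi − bi + bh.
As a 27×18 matrix over Z this has rank 18, with invariant factors (1,1,1,1,1,1,1,1,1,1,1,1,1,1,1,1,1,2).

Reading off H_k = ker ∂_k / im ∂_{k+1}:

  H_0: rank C_0 − rank ∂_1 = 9 − 8 = 1, and the invariant factors of ∂_1 are all 1, so H_0 = Z.
  H_1: rank ker ∂_1 − rank ∂_2 = (27 − 8) − 18 = 1, and ∂_2 has invariant factor 2 > 1, so H_1 = Z ⊕ Z/2.
  H_2: rank ker ∂_2 − rank ∂_3 = (18 − 18) − 0 = 0, and there is no ∂_3, so H_2 = 0.

H_0 ≅ Z,  H_1 ≅ Z ⊕ Z/2,  H_2 = 0.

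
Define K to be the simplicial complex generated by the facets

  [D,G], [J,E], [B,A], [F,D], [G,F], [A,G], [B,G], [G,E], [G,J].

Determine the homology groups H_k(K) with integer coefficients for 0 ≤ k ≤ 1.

H_0 ≅ Z,  H_1 ≅ Z^3.

K has 7 vertices, 9 edges.
rank ∂_0 = 0, rank ∂_1 = 6 ⇒ b_0 = 7 − 0 − 6 = 1; all invariant factors of ∂_1 are 1 so no torsion. So H_0 = Z.
rank ∂_1 = 6, rank ∂_2 = 0 ⇒ b_1 = 9 − 6 − 0 = 3. So H_1 = Z^3.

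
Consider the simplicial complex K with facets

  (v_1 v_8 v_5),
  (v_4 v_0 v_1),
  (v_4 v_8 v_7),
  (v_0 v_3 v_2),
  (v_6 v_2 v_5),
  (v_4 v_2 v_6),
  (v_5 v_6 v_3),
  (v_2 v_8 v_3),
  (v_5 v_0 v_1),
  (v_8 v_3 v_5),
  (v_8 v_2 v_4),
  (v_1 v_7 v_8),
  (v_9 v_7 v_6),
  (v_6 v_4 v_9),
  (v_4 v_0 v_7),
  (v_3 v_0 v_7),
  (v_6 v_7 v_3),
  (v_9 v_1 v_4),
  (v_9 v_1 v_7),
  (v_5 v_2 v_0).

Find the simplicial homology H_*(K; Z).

H_0 = Z,  H_1 = Z × Z/2,  H_2 = 0.

Order the vertices as v_0 < v_1 < v_2 < v_3 < v_4 < v_5 < v_6 < v_7 < v_8 < v_9. Listing each simplex with vertices in this order, K has dimension 2 with simplices:

  0-simplices (10): [v_0], [v_1], [v_2], [v_3], [v_4], [v_5], [v_6], [v_7], [v_8], [v_9]
  1-simplices (30): (30 of them)
  2-simplices (20): (20 of them)

giving chain groups C_0 ≅ Z^10, C_1 ≅ Z^30, C_2 ≅ Z^20.

The boundary map ∂_1: C_1 → C_0 maps an edge to its endpoints' difference, ∂[p,q] = q − p.
This gives a 10×30 integer matrix of rank 9; reducing to Smith normal form yields diagonal entries (1,1,1,1,1,1,1,1,1).

∂_2: C_2 → C_1 acts by ∂[p,q,r] = [q,r] − [p,r] + [p,q]. For instance
  ∂[v_1,v_7,v_9] = [v_7,v_9] − [v_1,v_9] + [v_1,v_7],
  ∂[v_1,v_7,v_8] = [v_7,v_8] − [v_1,v_8] + [v_1,v_7].
The resulting 30×20 matrix has rank 20, and its Smith normal form has invariant factors (1,1,1,1,1,1,1,1,1,1,1,1,1,1,1,1,1,1,1,2).

Now H_k = ker ∂_k / im ∂_{k+1}, so:

  H_0: rank C_0 − rank ∂_1 = 10 − 9 = 1, and the invariant factors of ∂_1 are all 1, so H_0 = Z.
  H_1: rank ker ∂_1 − rank ∂_2 = (30 − 9) − 20 = 1, and ∂_2 has invariant factor 2 > 1, so H_1 = Z × Z/2.
  H_2: rank ker ∂_2 − rank ∂_3 = (20 − 20) − 0 = 0, and there is no ∂_3, so H_2 = 0.

(K is a triangulation of the Klein bottle.)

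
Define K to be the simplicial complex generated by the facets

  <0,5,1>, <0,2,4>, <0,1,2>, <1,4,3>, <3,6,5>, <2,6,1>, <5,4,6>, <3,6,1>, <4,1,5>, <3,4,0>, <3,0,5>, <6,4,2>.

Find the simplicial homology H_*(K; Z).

K has 7 vertices, 18 edges, 12 triangles.
rank ∂_0 = 0, rank ∂_1 = 6 ⇒ b_0 = 7 − 0 − 6 = 1; all invariant factors of ∂_1 are 1 so no torsion. So H_0 ≅ Z.
rank ∂_1 = 6, rank ∂_2 = 12 ⇒ b_1 = 18 − 6 − 12 = 0; ∂_2 has invariant factor(s) [2] giving torsion. So H_1 ≅ Z/2Z.
rank ∂_2 = 12, rank ∂_3 = 0 ⇒ b_2 = 12 − 12 − 0 = 0. So H_2 ≅ 0.

H_0 = Z,  H_1 = Z/2Z,  H_2 = 0.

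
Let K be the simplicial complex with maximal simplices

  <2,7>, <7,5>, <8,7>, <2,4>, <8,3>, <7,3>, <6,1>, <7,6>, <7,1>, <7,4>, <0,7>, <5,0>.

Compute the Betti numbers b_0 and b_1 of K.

We work with the vertex ordering 0 < 1 < 2 < 3 < 4 < 5 < 6 < 7 < 8. The simplices of K, each written with vertices in increasing order, are:

  0-simplices (9): [0], [1], [2], [3], [4], [5], [6], [7], [8]
  1-simplices (12): [0,5], [0,7], [1,6], [1,7], [2,4], [2,7], [3,7], [3,8], [4,7], [5,7], [6,7], [7,8]

so the chain groups are C_0 ≅ Z^9, C_1 ≅ Z^12.

∂_1: C_1 → C_0 maps an edge to its endpoints' difference, ∂[p,q] = q − p. For instance
  ∂[5,7] = [7] − [5].
The resulting 9×12 matrix has rank 8, and its Smith normal form has invariant factors (1,1,1,1,1,1,1,1).

Computing H_k = (kernel of ∂_k) / (image of ∂_{k+1}):

  H_0: rank C_0 − rank ∂_1 = 9 − 8 = 1, and the invariant factors of ∂_1 are all 1, so H_0 ≅ Z.
  H_1: rank ker ∂_1 − rank ∂_2 = (12 − 8) − 0 = 4, and there is no ∂_2, so H_1 ≅ Z^4.

(K is a triangulation of a wedge of 4 circles.)

Hence the Betti numbers are b_0 = 1, b_1 = 4.

b_0 = 1, b_1 = 4.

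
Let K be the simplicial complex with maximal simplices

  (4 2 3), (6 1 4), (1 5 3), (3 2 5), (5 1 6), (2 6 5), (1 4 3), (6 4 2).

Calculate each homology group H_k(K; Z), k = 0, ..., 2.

H_0 = Z,  H_1 = 0,  H_2 = Z.

K has 6 vertices, 12 edges, 8 triangles.
rank ∂_0 = 0, rank ∂_1 = 5 ⇒ b_0 = 6 − 0 − 5 = 1; all invariant factors of ∂_1 are 1 so no torsion. So H_0 ≅ Z.
rank ∂_1 = 5, rank ∂_2 = 7 ⇒ b_1 = 12 − 5 − 7 = 0; all invariant factors of ∂_2 are 1 so no torsion. So H_1 ≅ 0.
rank ∂_2 = 7, rank ∂_3 = 0 ⇒ b_2 = 8 − 7 − 0 = 1. So H_2 ≅ Z.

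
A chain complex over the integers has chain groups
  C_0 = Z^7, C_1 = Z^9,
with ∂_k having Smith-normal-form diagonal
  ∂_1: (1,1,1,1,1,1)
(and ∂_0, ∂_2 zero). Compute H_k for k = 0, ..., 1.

H_0: b_0 = 7 − 0 − 6 = 1; torsion from ∂_1 factors > 1: none. So H_0 = Z.
H_1: b_1 = 9 − 6 − 0 = 3; torsion from ∂_2 factors > 1: none. So H_1 = Z^3.

H_0 = Z,  H_1 = Z^3.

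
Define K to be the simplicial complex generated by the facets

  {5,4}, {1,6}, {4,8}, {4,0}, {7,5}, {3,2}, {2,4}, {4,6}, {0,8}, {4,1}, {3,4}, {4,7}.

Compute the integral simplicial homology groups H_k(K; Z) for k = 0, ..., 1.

H_0 ≅ Z,  H_1 ≅ Z^4.

Order the vertices as 0 < 1 < 2 < 3 < 4 < 5 < 6 < 7 < 8. Listing each simplex with vertices in this order, K has dimension 1 with simplices:

  0-simplices (9): [0], [1], [2], [3], [4], [5], [6], [7], [8]
  1-simplices (12): [0,4], [0,8], [1,4], [1,6], [2,3], [2,4], [3,4], [4,5], [4,6], [4,7], [4,8], [5,7]

so the chain groups are C_0 ≅ Z^9, C_1 ≅ Z^12.

Boundary ∂_1: C_1 → C_0 maps an edge to its endpoints' difference, ∂[p,q] = q − p. For instance
  ∂[4,8] = [8] − [4].
As a 9×12 matrix over Z this has rank 8, with invariant factors (1,1,1,1,1,1,1,1).

From H_k ≅ ker(∂_k) / im(∂_{k+1}) we obtain:

  H_0: rank C_0 − rank ∂_1 = 9 − 8 = 1, and the invariant factors of ∂_1 are all 1, so H_0 ≅ Z.
  H_1: rank ker ∂_1 − rank ∂_2 = (12 − 8) − 0 = 4, and there is no ∂_2, so H_1 ≅ Z^4.

As a check, the Euler characteristic is 9 − 12 = -3, which agrees with 1 − 4 = -3.
(K is a triangulation of a wedge of 4 circles.)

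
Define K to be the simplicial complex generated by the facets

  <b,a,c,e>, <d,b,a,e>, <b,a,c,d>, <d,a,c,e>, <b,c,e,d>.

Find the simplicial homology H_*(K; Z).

Take the total order a < b < c < d < e on the vertex set. Then K (dimension 3) consists of the simplices:

  0-simplices (5): a, b, c, d, e
  1-simplices (10): ab, ac, ad, ae, bc, bd, be, cd, ce, de
  2-simplices (10): abc, abd, abe, acd, ace, ade, bcd, bce, bde, cde
  3-simplices (5): abcd, abce, abde, acde, bcde

giving chain groups C_0 ≅ Z^5, C_1 ≅ Z^10, C_2 ≅ Z^10, C_3 ≅ Z^5.

Boundary ∂_1: C_1 → C_0 maps an edge to its endpoints' difference, ∂[p,q] = q − p.
The 5×10 boundary matrix has rank 4 and Smith normal form diag(1,1,1,1).

∂_2: C_2 → C_1 acts by ∂[p,q,r] = [q,r] − [p,r] + [p,q]. For instance
  ∂bcd = cd − bd + bc,
  ∂ace = ce − ae + ac.
This gives a 10×10 integer matrix of rank 6; reducing to Smith normal form yields diagonal entries (1,1,1,1,1,1).

Boundary ∂_3: C_3 → C_2 sends each 3-simplex σ to the alternating sum Σ_i (−1)^i (σ with its i-th vertex removed). For instance
  ∂abde = bde − ade + abe − abd,
  ∂bcde = cde − bde + bce − bcd.
This gives a 10×5 integer matrix of rank 4; reducing to Smith normal form yields diagonal entries (1,1,1,1).

Computing H_k = (kernel of ∂_k) / (image of ∂_{k+1}):

  H_0: rank C_0 − rank ∂_1 = 5 − 4 = 1, and the invariant factors of ∂_1 are all 1, so H_0 = Z.
  H_1: rank ker ∂_1 − rank ∂_2 = (10 − 4) − 6 = 0, and the invariant factors of ∂_2 are all 1, so H_1 = 0.
  H_2: rank ker ∂_2 − rank ∂_3 = (10 − 6) − 4 = 0, and the invariant factors of ∂_3 are all 1, so H_2 = 0.
  H_3: rank ker ∂_3 − rank ∂_4 = (5 − 4) − 0 = 1, and there is no ∂_4, so H_3 = Z.

As a check, the Euler characteristic is 5 − 10 + 10 − 5 = 0, which agrees with 1 − 0 + 0 − 1 = 0.

H_0 ≅ Z,  H_1 = 0,  H_2 = 0,  H_3 ≅ Z.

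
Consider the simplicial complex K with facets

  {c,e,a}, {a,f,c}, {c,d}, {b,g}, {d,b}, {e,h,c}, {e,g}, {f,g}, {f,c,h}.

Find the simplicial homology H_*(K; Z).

H_0 = Z,  H_1 = Z^2,  H_2 = 0.

K has 8 vertices, 13 edges, 4 triangles.
rank ∂_0 = 0, rank ∂_1 = 7 ⇒ b_0 = 8 − 0 − 7 = 1; all invariant factors of ∂_1 are 1 so no torsion. So H_0 ≅ Z.
rank ∂_1 = 7, rank ∂_2 = 4 ⇒ b_1 = 13 − 7 − 4 = 2; all invariant factors of ∂_2 are 1 so no torsion. So H_1 ≅ Z^2.
rank ∂_2 = 4, rank ∂_3 = 0 ⇒ b_2 = 4 − 4 − 0 = 0. So H_2 ≅ 0.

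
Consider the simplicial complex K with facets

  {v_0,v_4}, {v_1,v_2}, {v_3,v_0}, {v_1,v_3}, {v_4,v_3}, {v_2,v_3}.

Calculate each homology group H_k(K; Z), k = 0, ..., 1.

Fix the vertex order v_0 < v_1 < v_2 < v_3 < v_4 and write every simplex with vertices in increasing order. Then dim K = 1 and the simplices of K are:

  0-simplices (5): [v_0], [v_1], [v_2], [v_3], [v_4]
  1-simplices (6): [v_0,v_3], [v_0,v_4], [v_1,v_2], [v_1,v_3], [v_2,v_3], [v_3,v_4]

giving chain groups C_0 ≅ Z^5, C_1 ≅ Z^6.

Boundary ∂_1: C_1 → C_0 is given by ∂[p,q] = [q] − [p].
This gives a 5×6 integer matrix of rank 4; reducing to Smith normal form yields diagonal entries (1,1,1,1).

Now H_k = ker ∂_k / im ∂_{k+1}, so:

  H_0: rank C_0 − rank ∂_1 = 5 − 4 = 1, and the invariant factors of ∂_1 are all 1, so H_0 ≅ Z.
  H_1: rank ker ∂_1 − rank ∂_2 = (6 − 4) − 0 = 2, and there is no ∂_2, so H_1 ≅ Z^2.

As a check, the Euler characteristic is 5 − 6 = -1, which agrees with 1 − 2 = -1.
(K is a triangulation of a wedge of 2 circles.)

H_0 = Z,  H_1 = Z^2.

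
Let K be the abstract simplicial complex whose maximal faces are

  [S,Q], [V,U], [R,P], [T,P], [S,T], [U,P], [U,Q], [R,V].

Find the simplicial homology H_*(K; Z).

H_0 = Z,  H_1 = Z^2.

Fix the vertex order P < Q < R < S < T < U < V and write every simplex with vertices in increasing order. Then dim K = 1 and the simplices of K are:

  0-simplices (7): P, Q, R, S, T, U, V
  1-simplices (8): PR, PT, PU, QS, QU, RV, ST, UV

giving chain groups C_0 ≅ Z^7, C_1 ≅ Z^8.

Boundary ∂_1: C_1 → C_0 sends each edge [p,q] (with p < q) to q − p.
The 7×8 boundary matrix has rank 6 and Smith normal form diag(1,1,1,1,1,1).

Reading off H_k = ker ∂_k / im ∂_{k+1}:

  H_0: rank C_0 − rank ∂_1 = 7 − 6 = 1, and the invariant factors of ∂_1 are all 1, so H_0 = Z.
  H_1: rank ker ∂_1 − rank ∂_2 = (8 − 6) − 0 = 2, and there is no ∂_2, so H_1 = Z^2.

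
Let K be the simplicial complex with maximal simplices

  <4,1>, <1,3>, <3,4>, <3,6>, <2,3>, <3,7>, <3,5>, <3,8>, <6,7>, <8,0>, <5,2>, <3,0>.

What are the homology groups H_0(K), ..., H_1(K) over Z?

Fix the vertex order 0 < 1 < 2 < 3 < 4 < 5 < 6 < 7 < 8 and write every simplex with vertices in increasing order. Then dim K = 1 and the simplices of K are:

  0-simplices (9): [0], [1], [2], [3], [4], [5], [6], [7], [8]
  1-simplices (12): [0,3], [0,8], [1,3], [1,4], [2,3], [2,5], [3,4], [3,5], [3,6], [3,7], [3,8], [6,7]

giving chain groups C_0 ≅ Z^9, C_1 ≅ Z^12.

∂_1: C_1 → C_0 sends each edge [p,q] (with p < q) to q − p. For instance
  ∂[3,8] = [8] − [3].
This gives a 9×12 integer matrix of rank 8; reducing to Smith normal form yields diagonal entries (1,1,1,1,1,1,1,1).

Computing H_k = (kernel of ∂_k) / (image of ∂_{k+1}):

  H_0: rank C_0 − rank ∂_1 = 9 − 8 = 1, and the invariant factors of ∂_1 are all 1, so H_0 ≅ Z.
  H_1: rank ker ∂_1 − rank ∂_2 = (12 − 8) − 0 = 4, and there is no ∂_2, so H_1 ≅ Z^4.

H_0 = Z,  H_1 = Z^4.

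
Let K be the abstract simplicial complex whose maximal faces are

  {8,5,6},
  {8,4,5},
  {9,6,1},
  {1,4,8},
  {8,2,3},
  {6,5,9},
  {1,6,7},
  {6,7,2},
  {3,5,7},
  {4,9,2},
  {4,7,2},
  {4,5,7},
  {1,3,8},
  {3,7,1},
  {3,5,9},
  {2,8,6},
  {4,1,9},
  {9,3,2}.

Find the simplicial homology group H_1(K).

Order the vertices as 1 < 2 < 3 < 4 < 5 < 6 < 7 < 8 < 9. Listing each simplex with vertices in this order, K has dimension 2 with simplices:

  0-simplices (9): [1], [2], [3], [4], [5], [6], [7], [8], [9]
  1-simplices (27): (27 of them)
  2-simplices (18): [1,3,7], [1,3,8], [1,4,8], [1,4,9], [1,6,7], [1,6,9], [2,3,8], [2,3,9], [2,4,7], [2,4,9], [2,6,7], [2,6,8], [3,5,7], [3,5,9], [4,5,7], [4,5,8], [5,6,8], [5,6,9]

giving chain groups C_0 ≅ Z^9, C_1 ≅ Z^27, C_2 ≅ Z^18.

∂_1: C_1 → C_0 is given by ∂[p,q] = [q] − [p].
The resulting 9×27 matrix has rank 8, and its Smith normal form has invariant factors (1,1,1,1,1,1,1,1).

∂_2: C_2 → C_1 maps a triangle to the signed sum of its edges. For instance
  ∂[2,4,9] = [4,9] − [2,9] + [2,4],
  ∂[1,3,7] = [3,7] − [1,7] + [1,3].
The 27×18 boundary matrix has rank 17 and Smith normal form diag(1,1,1,1,1,1,1,1,1,1,1,1,1,1,1,1,1).

Computing H_k = (kernel of ∂_k) / (image of ∂_{k+1}):

  H_1: rank ker ∂_1 − rank ∂_2 = (27 − 8) − 17 = 2, and the invariant factors of ∂_2 are all 1, so H_1 = Z^2.

(K is a triangulation of the torus T^2.)

H_1 = Z^2.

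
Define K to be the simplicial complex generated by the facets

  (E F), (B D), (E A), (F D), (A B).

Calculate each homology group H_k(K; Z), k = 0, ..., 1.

Order the vertices as A < B < D < E < F. Listing each simplex with vertices in this order, K has dimension 1 with simplices:

  0-simplices (5): A, B, D, E, F
  1-simplices (5): AB, AE, BD, DF, EF

so the chain groups are C_0 ≅ Z^5, C_1 ≅ Z^5.

∂_1: C_1 → C_0 sends each edge [p,q] (with p < q) to q − p.
The resulting 5×5 matrix has rank 4, and its Smith normal form has invariant factors (1,1,1,1).

From H_k ≅ ker(∂_k) / im(∂_{k+1}) we obtain:

  H_0: rank C_0 − rank ∂_1 = 5 − 4 = 1, and the invariant factors of ∂_1 are all 1, so H_0 ≅ Z.
  H_1: rank ker ∂_1 − rank ∂_2 = (5 − 4) − 0 = 1, and there is no ∂_2, so H_1 ≅ Z.

H_0 = Z,  H_1 = Z.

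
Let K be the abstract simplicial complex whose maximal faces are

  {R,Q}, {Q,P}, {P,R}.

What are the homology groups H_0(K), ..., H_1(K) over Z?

H_0 = Z,  H_1 = Z.

Fix the vertex order P < Q < R and write every simplex with vertices in increasing order. Then dim K = 1 and the simplices of K are:

  0-simplices (3): P, Q, R
  1-simplices (3): PQ, PR, QR

so the chain groups are C_0 ≅ Z^3, C_1 ≅ Z^3.

The boundary map ∂_1: C_1 → C_0 maps an edge to its endpoints' difference, ∂[p,q] = q − p.
The resulting 3×3 matrix has rank 2, and its Smith normal form has invariant factors (1,1).

Computing H_k = (kernel of ∂_k) / (image of ∂_{k+1}):

  H_0: rank C_0 − rank ∂_1 = 3 − 2 = 1, and the invariant factors of ∂_1 are all 1, so H_0 ≅ Z.
  H_1: rank ker ∂_1 − rank ∂_2 = (3 − 2) − 0 = 1, and there is no ∂_2, so H_1 ≅ Z.

(K is a triangulation of the circle S^1.)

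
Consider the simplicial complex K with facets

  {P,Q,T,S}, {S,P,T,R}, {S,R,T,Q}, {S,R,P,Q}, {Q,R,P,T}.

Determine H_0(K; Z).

H_0 ≅ Z.

K has 5 vertices, 10 edges, 10 triangles, 5 3-simplices.
rank ∂_0 = 0, rank ∂_1 = 4 ⇒ b_0 = 5 − 0 − 4 = 1; all invariant factors of ∂_1 are 1 so no torsion. So H_0 ≅ Z.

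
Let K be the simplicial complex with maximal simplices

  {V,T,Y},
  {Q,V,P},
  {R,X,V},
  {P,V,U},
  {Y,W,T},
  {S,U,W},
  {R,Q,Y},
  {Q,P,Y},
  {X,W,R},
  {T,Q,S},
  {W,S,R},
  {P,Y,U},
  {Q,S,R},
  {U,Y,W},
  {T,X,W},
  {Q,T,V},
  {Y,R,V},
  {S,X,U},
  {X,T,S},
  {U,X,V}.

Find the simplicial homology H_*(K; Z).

We work with the vertex ordering P < Q < R < S < T < U < V < W < X < Y. The simplices of K, each written with vertices in increasing order, are:

  0-simplices (10): P, Q, R, S, T, U, V, W, X, Y
  1-simplices (30): PQ, PU, PV, PY, QR, QS, QT, QV, QY, RS, RV, RW, RX, RY, ST, SU, SW, SX, TV, TW, TX, TY, UV, UW, UX, UY, VX, VY, WX, WY
  2-simplices (20): PQV, PQY, PUV, PUY, QRS, QRY, QST, QTV, RSW, RVX, RVY, RWX, STX, SUW, SUX, TVY, TWX, TWY, UVX, UWY

so the chain groups are C_0 ≅ Z^10, C_1 ≅ Z^30, C_2 ≅ Z^20.

∂_1: C_1 → C_0 is given by ∂[p,q] = [q] − [p].
The resulting 10×30 matrix has rank 9, and its Smith normal form has invariant factors (1,1,1,1,1,1,1,1,1).

The boundary map ∂_2: C_2 → C_1 acts by ∂[p,q,r] = [q,r] − [p,r] + [p,q]. For instance
  ∂SUW = UW − SW + SU,
  ∂UVX = VX − UX + UV.
The resulting 30×20 matrix has rank 20, and its Smith normal form has invariant factors (1,1,1,1,1,1,1,1,1,1,1,1,1,1,1,1,1,1,1,2).

From H_k ≅ ker(∂_k) / im(∂_{k+1}) we obtain:

  H_0: rank C_0 − rank ∂_1 = 10 − 9 = 1, and the invariant factors of ∂_1 are all 1, so H_0 ≅ Z.
  H_1: rank ker ∂_1 − rank ∂_2 = (30 − 9) − 20 = 1, and ∂_2 has invariant factor 2 > 1, so H_1 ≅ Z ⊕ Z/2.
  H_2: rank ker ∂_2 − rank ∂_3 = (20 − 20) − 0 = 0, and there is no ∂_3, so H_2 ≅ 0.

H_0 = Z,  H_1 = Z ⊕ Z/2,  H_2 = 0.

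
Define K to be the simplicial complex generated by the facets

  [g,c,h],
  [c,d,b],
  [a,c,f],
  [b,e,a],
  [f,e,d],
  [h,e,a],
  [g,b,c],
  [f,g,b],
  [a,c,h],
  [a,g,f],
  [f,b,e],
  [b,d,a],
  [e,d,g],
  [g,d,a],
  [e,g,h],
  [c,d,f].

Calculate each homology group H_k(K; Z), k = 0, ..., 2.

Fix the vertex order a < b < c < d < e < f < g < h and write every simplex with vertices in increasing order. Then dim K = 2 and the simplices of K are:

  0-simplices (8): a, b, c, d, e, f, g, h
  1-simplices (24): ab, ac, ad, ae, af, ag, ah, bc, bd, be, bf, bg, cd, cf, cg, ch, de, df, dg, ef, eg, eh, fg, gh
  2-simplices (16): abd, abe, acf, ach, adg, aeh, afg, bcd, bcg, bef, bfg, cdf, cgh, def, deg, egh

giving chain groups C_0 ≅ Z^8, C_1 ≅ Z^24, C_2 ≅ Z^16.

∂_1: C_1 → C_0 is given by ∂[p,q] = [q] − [p].
The 8×24 boundary matrix has rank 7 and Smith normal form diag(1,1,1,1,1,1,1).

Boundary ∂_2: C_2 → C_1 maps a triangle to the signed sum of its edges. For instance
  ∂aeh = eh − ah + ae,
  ∂cgh = gh − ch + cg.
The resulting 24×16 matrix has rank 15, and its Smith normal form has invariant factors (1,1,1,1,1,1,1,1,1,1,1,1,1,1,1).

Reading off H_k = ker ∂_k / im ∂_{k+1}:

  H_0: rank C_0 − rank ∂_1 = 8 − 7 = 1, and the invariant factors of ∂_1 are all 1, so H_0 ≅ Z.
  H_1: rank ker ∂_1 − rank ∂_2 = (24 − 7) − 15 = 2, and the invariant factors of ∂_2 are all 1, so H_1 ≅ Z^2.
  H_2: rank ker ∂_2 − rank ∂_3 = (16 − 15) − 0 = 1, and there is no ∂_3, so H_2 ≅ Z.

As a check, the Euler characteristic is 8 − 24 + 16 = 0, which agrees with 1 − 2 + 1 = 0.

H_0 ≅ Z,  H_1 ≅ Z^2,  H_2 ≅ Z.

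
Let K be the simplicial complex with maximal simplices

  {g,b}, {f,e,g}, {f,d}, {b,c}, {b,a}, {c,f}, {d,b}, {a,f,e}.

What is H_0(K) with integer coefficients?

We work with the vertex ordering a < b < c < d < e < f < g. The simplices of K, each written with vertices in increasing order, are:

  0-simplices (7): a, b, c, d, e, f, g
  1-simplices (11): ab, ae, af, bc, bd, bg, cf, df, ef, eg, fg
  2-simplices (2): aef, efg

so the chain groups are C_0 ≅ Z^7, C_1 ≅ Z^11, C_2 ≅ Z^2.

∂_1: C_1 → C_0 sends each edge [p,q] (with p < q) to q − p. For instance
  ∂ae = e − a.
This gives a 7×11 integer matrix of rank 6; reducing to Smith normal form yields diagonal entries (1,1,1,1,1,1).

Boundary ∂_2: C_2 → C_1 acts by ∂[p,q,r] = [q,r] − [p,r] + [p,q]. For instance
  ∂efg = fg − eg + ef,
  ∂aef = ef − af + ae.
As a 11×2 matrix over Z this has rank 2, with invariant factors (1,1).

From H_k ≅ ker(∂_k) / im(∂_{k+1}) we obtain:

  H_0: rank C_0 − rank ∂_1 = 7 − 6 = 1, and the invariant factors of ∂_1 are all 1, so H_0 ≅ Z.

H_0 ≅ Z.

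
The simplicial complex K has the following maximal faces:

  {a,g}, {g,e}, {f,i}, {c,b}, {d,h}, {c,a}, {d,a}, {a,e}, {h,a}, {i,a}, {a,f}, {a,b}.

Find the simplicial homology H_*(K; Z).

Order the vertices as a < b < c < d < e < f < g < h < i. Listing each simplex with vertices in this order, K has dimension 1 with simplices:

  0-simplices (9): a, b, c, d, e, f, g, h, i
  1-simplices (12): ab, ac, ad, ae, af, ag, ah, ai, bc, dh, eg, fi

giving chain groups C_0 ≅ Z^9, C_1 ≅ Z^12.

∂_1: C_1 → C_0 sends each edge [p,q] (with p < q) to q − p.
This gives a 9×12 integer matrix of rank 8; reducing to Smith normal form yields diagonal entries (1,1,1,1,1,1,1,1).

Now H_k = ker ∂_k / im ∂_{k+1}, so:

  H_0: rank C_0 − rank ∂_1 = 9 − 8 = 1, and the invariant factors of ∂_1 are all 1, so H_0 = Z.
  H_1: rank ker ∂_1 − rank ∂_2 = (12 − 8) − 0 = 4, and there is no ∂_2, so H_1 = Z^4.

As a check, the Euler characteristic is 9 − 12 = -3, which agrees with 1 − 4 = -3.

H_0 ≅ Z,  H_1 ≅ Z^4.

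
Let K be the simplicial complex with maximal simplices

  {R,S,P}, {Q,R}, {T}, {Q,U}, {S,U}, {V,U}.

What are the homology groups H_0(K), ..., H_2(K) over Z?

K has 7 vertices, 7 edges, 1 triangle.
rank ∂_0 = 0, rank ∂_1 = 5 ⇒ b_0 = 7 − 0 − 5 = 2; all invariant factors of ∂_1 are 1 so no torsion. So H_0 = Z^2.
rank ∂_1 = 5, rank ∂_2 = 1 ⇒ b_1 = 7 − 5 − 1 = 1; all invariant factors of ∂_2 are 1 so no torsion. So H_1 = Z.
rank ∂_2 = 1, rank ∂_3 = 0 ⇒ b_2 = 1 − 1 − 0 = 0. So H_2 = 0.

H_0 = Z^2,  H_1 = Z,  H_2 = 0.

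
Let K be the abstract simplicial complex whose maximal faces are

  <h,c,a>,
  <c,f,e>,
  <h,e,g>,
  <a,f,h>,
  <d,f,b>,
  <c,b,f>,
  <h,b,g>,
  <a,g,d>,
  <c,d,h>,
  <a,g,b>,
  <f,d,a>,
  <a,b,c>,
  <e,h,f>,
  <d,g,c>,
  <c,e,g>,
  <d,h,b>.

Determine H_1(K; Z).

K has 8 vertices, 24 edges, 16 triangles.
rank ∂_1 = 7, rank ∂_2 = 15 ⇒ b_1 = 24 − 7 − 15 = 2; all invariant factors of ∂_2 are 1 so no torsion. So H_1 ≅ Z^2.

H_1 ≅ Z^2.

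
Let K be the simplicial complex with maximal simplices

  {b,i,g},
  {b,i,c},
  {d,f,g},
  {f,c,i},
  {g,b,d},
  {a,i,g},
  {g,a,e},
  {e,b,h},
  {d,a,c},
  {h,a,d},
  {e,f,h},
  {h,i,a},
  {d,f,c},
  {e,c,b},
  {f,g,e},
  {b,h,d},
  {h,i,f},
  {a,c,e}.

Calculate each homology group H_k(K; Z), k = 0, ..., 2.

Take the total order a < b < c < d < e < f < g < h < i on the vertex set. Then K (dimension 2) consists of the simplices:

  0-simplices (9): a, b, c, d, e, f, g, h, i
  1-simplices (27): ac, ad, ae, ag, ah, ai, bc, bd, be, bg, bh, bi, cd, ce, cf, ci, df, dg, dh, ef, eg, eh, fg, fh, fi, gi, hi
  2-simplices (18): acd, ace, adh, aeg, agi, ahi, bce, bci, bdg, bdh, beh, bgi, cdf, cfi, dfg, efg, efh, fhi

so the chain groups are C_0 ≅ Z^9, C_1 ≅ Z^27, C_2 ≅ Z^18.

The boundary map ∂_1: C_1 → C_0 maps an edge to its endpoints' difference, ∂[p,q] = q − p. For instance
  ∂ef = f − e.
This gives a 9×27 integer matrix of rank 8; reducing to Smith normal form yields diagonal entries (1,1,1,1,1,1,1,1).

Boundary ∂_2: C_2 → C_1 maps a triangle to the signed sum of its edges. For instance
  ∂fhi = hi − fi + fh,
  ∂cdf = df − cf + cd.
The 27×18 boundary matrix has rank 17 and Smith normal form diag(1,1,1,1,1,1,1,1,1,1,1,1,1,1,1,1,1).

Computing H_k = (kernel of ∂_k) / (image of ∂_{k+1}):

  H_0: rank C_0 − rank ∂_1 = 9 − 8 = 1, and the invariant factors of ∂_1 are all 1, so H_0 = Z.
  H_1: rank ker ∂_1 − rank ∂_2 = (27 − 8) − 17 = 2, and the invariant factors of ∂_2 are all 1, so H_1 = Z^2.
  H_2: rank ker ∂_2 − rank ∂_3 = (18 − 17) − 0 = 1, and there is no ∂_3, so H_2 = Z.

H_0 ≅ Z,  H_1 ≅ Z^2,  H_2 ≅ Z.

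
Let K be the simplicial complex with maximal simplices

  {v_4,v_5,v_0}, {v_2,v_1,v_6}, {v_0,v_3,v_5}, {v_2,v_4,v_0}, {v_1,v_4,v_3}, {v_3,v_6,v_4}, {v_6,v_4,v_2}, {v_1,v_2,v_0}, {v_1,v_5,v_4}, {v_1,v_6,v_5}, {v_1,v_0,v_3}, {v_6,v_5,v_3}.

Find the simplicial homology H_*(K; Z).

H_0 = Z,  H_1 = Z_2,  H_2 = 0.

Take the total order v_0 < v_1 < v_2 < v_3 < v_4 < v_5 < v_6 on the vertex set. Then K (dimension 2) consists of the simplices:

  0-simplices (7): [v_0], [v_1], [v_2], [v_3], [v_4], [v_5], [v_6]
  1-simplices (18): (18 of them)
  2-simplices (12): (12 of them)

Hence C_0 ≅ Z^7, C_1 ≅ Z^18, C_2 ≅ Z^12.

Boundary ∂_1: C_1 → C_0 maps an edge to its endpoints' difference, ∂[p,q] = q − p. For instance
  ∂[v_3,v_5] = [v_5] − [v_3].
As a 7×18 matrix over Z this has rank 6, with invariant factors (1,1,1,1,1,1).

∂_2: C_2 → C_1 acts by ∂[p,q,r] = [q,r] − [p,r] + [p,q]. For instance
  ∂[v_0,v_1,v_3] = [v_1,v_3] − [v_0,v_3] + [v_0,v_1],
  ∂[v_0,v_4,v_5] = [v_4,v_5] − [v_0,v_5] + [v_0,v_4].
The 18×12 boundary matrix has rank 12 and Smith normal form diag(1,1,1,1,1,1,1,1,1,1,1,2).

Now H_k = ker ∂_k / im ∂_{k+1}, so:

  H_0: rank C_0 − rank ∂_1 = 7 − 6 = 1, and the invariant factors of ∂_1 are all 1, so H_0 ≅ Z.
  H_1: rank ker ∂_1 − rank ∂_2 = (18 − 6) − 12 = 0, and ∂_2 has invariant factor 2 > 1, so H_1 ≅ Z_2.
  H_2: rank ker ∂_2 − rank ∂_3 = (12 − 12) − 0 = 0, and there is no ∂_3, so H_2 ≅ 0.

As a check, the Euler characteristic is 7 − 18 + 12 = 1, which agrees with 1 − 0 + 0 = 1.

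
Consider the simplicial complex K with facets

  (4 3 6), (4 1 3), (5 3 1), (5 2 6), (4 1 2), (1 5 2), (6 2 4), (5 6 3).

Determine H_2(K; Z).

H_2 = Z.

Take the total order 1 < 2 < 3 < 4 < 5 < 6 on the vertex set. Then K (dimension 2) consists of the simplices:

  0-simplices (6): [1], [2], [3], [4], [5], [6]
  1-simplices (12): [1,2], [1,3], [1,4], [1,5], [2,4], [2,5], [2,6], [3,4], [3,5], [3,6], [4,6], [5,6]
  2-simplices (8): [1,2,4], [1,2,5], [1,3,4], [1,3,5], [2,4,6], [2,5,6], [3,4,6], [3,5,6]

Hence C_0 ≅ Z^6, C_1 ≅ Z^12, C_2 ≅ Z^8.

∂_1: C_1 → C_0 sends each edge [p,q] (with p < q) to q − p. For instance
  ∂[3,4] = [4] − [3].
As a 6×12 matrix over Z this has rank 5, with invariant factors (1,1,1,1,1).

Boundary ∂_2: C_2 → C_1 acts by ∂[p,q,r] = [q,r] − [p,r] + [p,q]. For instance
  ∂[1,3,4] = [3,4] − [1,4] + [1,3],
  ∂[3,5,6] = [5,6] − [3,6] + [3,5].
The resulting 12×8 matrix has rank 7, and its Smith normal form has invariant factors (1,1,1,1,1,1,1).

Now H_k = ker ∂_k / im ∂_{k+1}, so:

  H_2: rank ker ∂_2 − rank ∂_3 = (8 − 7) − 0 = 1, and there is no ∂_3, so H_2 ≅ Z.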